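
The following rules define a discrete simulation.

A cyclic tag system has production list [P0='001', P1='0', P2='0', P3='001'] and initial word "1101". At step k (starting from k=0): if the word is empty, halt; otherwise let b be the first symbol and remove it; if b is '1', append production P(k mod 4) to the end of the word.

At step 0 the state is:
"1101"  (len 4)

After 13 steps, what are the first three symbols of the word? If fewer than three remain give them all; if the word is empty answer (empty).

(empty)

0) "1101"  (len 4)
1) "101001"  (len 6)
2) "010010"  (len 6)
3) "10010"  (len 5)
4) "0010001"  (len 7)
5) "010001"  (len 6)
6) "10001"  (len 5)
7) "00010"  (len 5)
8) "0010"  (len 4)
9) "010"  (len 3)
10) "10"  (len 2)
11) "00"  (len 2)
12) "0"  (len 1)
13) (halted — word empty)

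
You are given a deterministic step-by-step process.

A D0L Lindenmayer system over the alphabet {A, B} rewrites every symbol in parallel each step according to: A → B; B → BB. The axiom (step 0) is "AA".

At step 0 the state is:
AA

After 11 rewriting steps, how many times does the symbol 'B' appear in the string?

2048

step 0: AA
step 1: BB
step 2: BBBB
step 3: BBBBBBBB
step 4: BBBBBBBBBBBBBBBB
step 5: BBBBBBBBBBBBBBBBBBBBBBBBBBBBBBBB
step 6: BBBBBBBBBBBBBBBBBBBBBBBBBBBBBBBBBBBBBBBBBBBBBBBBBBBBBBBBBBBBBBBB
step 7: BBBBBBBBBBBBBBBBBBBBBBBBBBBBBBBBBBBBBBBBBBBBBBBBBBBBBBBBBB…BBBBBBBBBBBBBBBBBBBBBBBBBBBBBBBBBBBBBBBBBBBBBBBBBBBBBBBBBB  (len 128)
step 8: BBBBBBBBBBBBBBBBBBBBBBBBBBBBBBBBBBBBBBBBBBBBBBBBBBBBBBBBBB…BBBBBBBBBBBBBBBBBBBBBBBBBBBBBBBBBBBBBBBBBBBBBBBBBBBBBBBBBB  (len 256)
step 9: BBBBBBBBBBBBBBBBBBBBBBBBBBBBBBBBBBBBBBBBBBBBBBBBBBBBBBBBBB…BBBBBBBBBBBBBBBBBBBBBBBBBBBBBBBBBBBBBBBBBBBBBBBBBBBBBBBBBB  (len 512)
step 10: BBBBBBBBBBBBBBBBBBBBBBBBBBBBBBBBBBBBBBBBBBBBBBBBBBBBBBBBBB…BBBBBBBBBBBBBBBBBBBBBBBBBBBBBBBBBBBBBBBBBBBBBBBBBBBBBBBBBB  (len 1024)
step 11: BBBBBBBBBBBBBBBBBBBBBBBBBBBBBBBBBBBBBBBBBBBBBBBBBBBBBBBBBB…BBBBBBBBBBBBBBBBBBBBBBBBBBBBBBBBBBBBBBBBBBBBBBBBBBBBBBBBBB  (len 2048)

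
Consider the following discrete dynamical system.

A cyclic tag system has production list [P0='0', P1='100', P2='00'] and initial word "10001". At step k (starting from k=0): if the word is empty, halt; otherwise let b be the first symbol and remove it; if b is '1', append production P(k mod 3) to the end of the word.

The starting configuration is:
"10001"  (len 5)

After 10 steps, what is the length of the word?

step 0: "10001"  (len 5)
step 1: "00010"  (len 5)
step 2: "0010"  (len 4)
step 3: "010"  (len 3)
step 4: "10"  (len 2)
step 5: "0100"  (len 4)
step 6: "100"  (len 3)
step 7: "000"  (len 3)
step 8: "00"  (len 2)
step 9: "0"  (len 1)
step 10: (halted — word empty)

0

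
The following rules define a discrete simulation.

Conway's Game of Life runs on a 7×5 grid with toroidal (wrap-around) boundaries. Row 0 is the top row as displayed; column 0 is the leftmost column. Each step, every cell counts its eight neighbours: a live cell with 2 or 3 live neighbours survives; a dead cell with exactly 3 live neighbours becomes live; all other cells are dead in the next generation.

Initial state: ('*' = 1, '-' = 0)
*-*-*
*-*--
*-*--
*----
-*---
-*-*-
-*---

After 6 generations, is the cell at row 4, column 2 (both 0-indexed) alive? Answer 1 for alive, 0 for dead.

1

t=0: *-*-*
*-*--
*-*--
*----
-*---
-*-*-
-*---
t=1: *-***
*-*--
*---*
*----
***--
**---
-*-**
t=2: -----
--*--
*---*
-----
--*-*
---*-
-----
t=3: -----
-----
-----
*--**
---*-
---*-
-----
t=4: -----
-----
----*
---**
--**-
-----
-----
t=5: -----
-----
---**
--*-*
--***
-----
-----
t=6: -----
-----
---**
*-*--
--*-*
---*-
-----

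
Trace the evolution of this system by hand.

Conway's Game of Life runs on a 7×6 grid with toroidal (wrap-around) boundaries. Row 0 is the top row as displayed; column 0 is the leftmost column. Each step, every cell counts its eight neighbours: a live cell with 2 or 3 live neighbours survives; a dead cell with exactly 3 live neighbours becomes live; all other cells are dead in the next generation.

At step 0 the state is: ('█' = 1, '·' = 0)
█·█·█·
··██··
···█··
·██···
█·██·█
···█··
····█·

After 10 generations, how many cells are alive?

[0] █·█·█·
··██··
···█··
·██···
█·██·█
···█··
····█·
[1] ·██·██
·██·█·
·█·█··
██··█·
█··██·
··██·█
····██
[2] ·██···
····██
···███
██··█·
█·····
█·█···
·█····
[3] ███···
█·█··█
···█··
██·██·
█·····
█·····
█·····
[4] ··█···
█·██·█
···█··
██████
█·····
██···█
█····█
[5] ··███·
·████·
······
██████
···█··
·█····
·····█
[6] ·█···█
·█··█·
······
██████
···█·█
······
··███·
[7] ██···█
█·····
······
████·█
·█·█·█
··█···
··███·
[8] ██████
██···█
··█··█
·█·█·█
···█·█
·█····
█·████
[9] ······
······
··█··█
···█·█
······
·█····
······
[10] ······
······
····█·
····█·
······
······
······

2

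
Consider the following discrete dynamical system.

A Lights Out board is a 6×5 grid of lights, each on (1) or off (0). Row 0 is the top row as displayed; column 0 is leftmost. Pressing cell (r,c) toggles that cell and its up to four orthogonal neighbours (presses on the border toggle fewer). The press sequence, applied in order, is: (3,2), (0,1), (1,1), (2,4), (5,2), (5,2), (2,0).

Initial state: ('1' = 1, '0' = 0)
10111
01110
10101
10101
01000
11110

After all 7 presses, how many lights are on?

step 0: 10111
01110
10101
10101
01000
11110
step 1: 10111
01110
10001
11011
01100
11110
step 2: 01011
00110
10001
11011
01100
11110
step 3: 00011
11010
11001
11011
01100
11110
step 4: 00011
11011
11010
11010
01100
11110
step 5: 00011
11011
11010
11010
01000
10000
step 6: 00011
11011
11010
11010
01100
11110
step 7: 00011
01011
00010
01010
01100
11110

14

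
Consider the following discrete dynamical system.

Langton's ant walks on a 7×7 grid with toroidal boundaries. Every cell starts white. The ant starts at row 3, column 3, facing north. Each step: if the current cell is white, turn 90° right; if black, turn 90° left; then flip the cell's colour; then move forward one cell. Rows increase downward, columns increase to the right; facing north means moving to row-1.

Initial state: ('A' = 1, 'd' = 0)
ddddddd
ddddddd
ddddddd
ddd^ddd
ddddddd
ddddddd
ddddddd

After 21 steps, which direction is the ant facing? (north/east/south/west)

west

k=0  ddddddd
ddddddd
ddddddd
ddd^ddd
ddddddd
ddddddd
ddddddd
k=1  ddddddd
ddddddd
ddddddd
dddA>dd
ddddddd
ddddddd
ddddddd
k=2  ddddddd
ddddddd
ddddddd
dddAAdd
ddddvdd
ddddddd
ddddddd
k=3  ddddddd
ddddddd
ddddddd
dddAAdd
ddd<Add
ddddddd
ddddddd
k=4  ddddddd
ddddddd
ddddddd
ddd^Add
dddAAdd
ddddddd
ddddddd
k=5  ddddddd
ddddddd
ddddddd
dd<dAdd
dddAAdd
ddddddd
ddddddd
k=6  ddddddd
ddddddd
dd^dddd
ddAdAdd
dddAAdd
ddddddd
ddddddd
k=7  ddddddd
ddddddd
ddA>ddd
ddAdAdd
dddAAdd
ddddddd
ddddddd
k=8  ddddddd
ddddddd
ddAAddd
ddAvAdd
dddAAdd
ddddddd
ddddddd
k=9  ddddddd
ddddddd
ddAAddd
dd<AAdd
dddAAdd
ddddddd
ddddddd
k=10  ddddddd
ddddddd
ddAAddd
dddAAdd
ddvAAdd
ddddddd
ddddddd
k=11  ddddddd
ddddddd
ddAAddd
dddAAdd
d<AAAdd
ddddddd
ddddddd
k=12  ddddddd
ddddddd
ddAAddd
d^dAAdd
dAAAAdd
ddddddd
ddddddd
k=13  ddddddd
ddddddd
ddAAddd
dA>AAdd
dAAAAdd
ddddddd
ddddddd
k=14  ddddddd
ddddddd
ddAAddd
dAAAAdd
dAvAAdd
ddddddd
ddddddd
k=15  ddddddd
ddddddd
ddAAddd
dAAAAdd
dAd>Add
ddddddd
ddddddd
k=16  ddddddd
ddddddd
ddAAddd
dAA^Add
dAddAdd
ddddddd
ddddddd
k=17  ddddddd
ddddddd
ddAAddd
dA<dAdd
dAddAdd
ddddddd
ddddddd
k=18  ddddddd
ddddddd
ddAAddd
dAddAdd
dAvdAdd
ddddddd
ddddddd
k=19  ddddddd
ddddddd
ddAAddd
dAddAdd
d<AdAdd
ddddddd
ddddddd
k=20  ddddddd
ddddddd
ddAAddd
dAddAdd
ddAdAdd
dvddddd
ddddddd
k=21  ddddddd
ddddddd
ddAAddd
dAddAdd
ddAdAdd
<Addddd
ddddddd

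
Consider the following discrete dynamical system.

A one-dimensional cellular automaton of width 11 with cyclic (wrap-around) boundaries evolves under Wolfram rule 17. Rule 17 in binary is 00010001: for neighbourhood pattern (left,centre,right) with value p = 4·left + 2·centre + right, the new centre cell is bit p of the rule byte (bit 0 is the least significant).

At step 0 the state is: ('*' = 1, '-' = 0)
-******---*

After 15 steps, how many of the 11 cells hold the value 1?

gen 0: -******---*
gen 1: -------**--
gen 2: ******---**
gen 3: ------**---
gen 4: *****---***
gen 5: -----**----
gen 6: ****---****
gen 7: ----**-----
gen 8: ***---*****
gen 9: ---**------
gen 10: **---******
gen 11: --**-------
gen 12: *---*******
gen 13: -**--------
gen 14: ---********
gen 15: **---------

2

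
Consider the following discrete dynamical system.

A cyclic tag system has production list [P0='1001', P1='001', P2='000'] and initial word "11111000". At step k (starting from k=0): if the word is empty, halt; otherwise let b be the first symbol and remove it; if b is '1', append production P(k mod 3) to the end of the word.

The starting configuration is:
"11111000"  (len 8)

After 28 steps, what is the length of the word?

18

0) "11111000"  (len 8)
1) "11110001001"  (len 11)
2) "1110001001001"  (len 13)
3) "110001001001000"  (len 15)
4) "100010010010001001"  (len 18)
5) "00010010010001001001"  (len 20)
6) "0010010010001001001"  (len 19)
7) "010010010001001001"  (len 18)
8) "10010010001001001"  (len 17)
9) "0010010001001001000"  (len 19)
10) "010010001001001000"  (len 18)
11) "10010001001001000"  (len 17)
12) "0010001001001000000"  (len 19)
13) "010001001001000000"  (len 18)
14) "10001001001000000"  (len 17)
15) "0001001001000000000"  (len 19)
16) "001001001000000000"  (len 18)
17) "01001001000000000"  (len 17)
18) "1001001000000000"  (len 16)
19) "0010010000000001001"  (len 19)
20) "010010000000001001"  (len 18)
21) "10010000000001001"  (len 17)
22) "00100000000010011001"  (len 20)
23) "0100000000010011001"  (len 19)
24) "100000000010011001"  (len 18)
25) "000000000100110011001"  (len 21)
26) "00000000100110011001"  (len 20)
27) "0000000100110011001"  (len 19)
28) "000000100110011001"  (len 18)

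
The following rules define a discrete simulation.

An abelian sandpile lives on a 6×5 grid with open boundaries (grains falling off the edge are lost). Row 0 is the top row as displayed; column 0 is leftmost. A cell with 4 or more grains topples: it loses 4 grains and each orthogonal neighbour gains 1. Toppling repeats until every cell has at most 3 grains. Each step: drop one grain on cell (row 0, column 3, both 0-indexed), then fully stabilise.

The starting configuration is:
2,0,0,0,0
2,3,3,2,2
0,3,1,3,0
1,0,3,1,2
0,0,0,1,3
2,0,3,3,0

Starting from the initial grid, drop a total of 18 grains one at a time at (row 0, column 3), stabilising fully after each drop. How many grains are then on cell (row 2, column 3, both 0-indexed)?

2

k=0  2,0,0,0,0
2,3,3,2,2
0,3,1,3,0
1,0,3,1,2
0,0,0,1,3
2,0,3,3,0
k=1  2,0,0,1,0
2,3,3,2,2
0,3,1,3,0
1,0,3,1,2
0,0,0,1,3
2,0,3,3,0
k=2  2,0,0,2,0
2,3,3,2,2
0,3,1,3,0
1,0,3,1,2
0,0,0,1,3
2,0,3,3,0
k=3  2,0,0,3,0
2,3,3,2,2
0,3,1,3,0
1,0,3,1,2
0,0,0,1,3
2,0,3,3,0
k=4  2,0,1,0,1
2,3,3,3,2
0,3,1,3,0
1,0,3,1,2
0,0,0,1,3
2,0,3,3,0
k=5  2,0,1,1,1
2,3,3,3,2
0,3,1,3,0
1,0,3,1,2
0,0,0,1,3
2,0,3,3,0
k=6  2,0,1,2,1
2,3,3,3,2
0,3,1,3,0
1,0,3,1,2
0,0,0,1,3
2,0,3,3,0
k=7  2,0,1,3,1
2,3,3,3,2
0,3,1,3,0
1,0,3,1,2
0,0,0,1,3
2,0,3,3,0
k=8  2,1,3,1,2
3,1,2,2,3
1,1,1,1,1
1,2,0,3,2
0,0,1,1,3
2,0,3,3,0
k=9  2,1,3,2,2
3,1,2,2,3
1,1,1,1,1
1,2,0,3,2
0,0,1,1,3
2,0,3,3,0
k=10  2,1,3,3,2
3,1,2,2,3
1,1,1,1,1
1,2,0,3,2
0,0,1,1,3
2,0,3,3,0
k=11  2,2,0,1,3
3,1,3,3,3
1,1,1,1,1
1,2,0,3,2
0,0,1,1,3
2,0,3,3,0
k=12  2,2,0,2,3
3,1,3,3,3
1,1,1,1,1
1,2,0,3,2
0,0,1,1,3
2,0,3,3,0
k=13  2,2,0,3,3
3,1,3,3,3
1,1,1,1,1
1,2,0,3,2
0,0,1,1,3
2,0,3,3,0
k=14  2,2,2,2,1
3,2,0,2,1
1,1,2,2,2
1,2,0,3,2
0,0,1,1,3
2,0,3,3,0
k=15  2,2,2,3,1
3,2,0,2,1
1,1,2,2,2
1,2,0,3,2
0,0,1,1,3
2,0,3,3,0
k=16  2,2,3,0,2
3,2,0,3,1
1,1,2,2,2
1,2,0,3,2
0,0,1,1,3
2,0,3,3,0
k=17  2,2,3,1,2
3,2,0,3,1
1,1,2,2,2
1,2,0,3,2
0,0,1,1,3
2,0,3,3,0
k=18  2,2,3,2,2
3,2,0,3,1
1,1,2,2,2
1,2,0,3,2
0,0,1,1,3
2,0,3,3,0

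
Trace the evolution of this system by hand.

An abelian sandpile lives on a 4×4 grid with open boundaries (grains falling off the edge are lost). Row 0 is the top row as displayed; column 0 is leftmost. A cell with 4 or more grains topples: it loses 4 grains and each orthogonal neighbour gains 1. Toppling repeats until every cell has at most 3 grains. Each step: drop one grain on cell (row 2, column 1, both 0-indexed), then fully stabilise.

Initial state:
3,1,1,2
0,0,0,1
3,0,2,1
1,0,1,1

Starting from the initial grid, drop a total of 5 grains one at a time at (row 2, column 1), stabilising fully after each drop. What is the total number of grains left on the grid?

[0] 3,1,1,2
0,0,0,1
3,0,2,1
1,0,1,1
[1] 3,1,1,2
0,0,0,1
3,1,2,1
1,0,1,1
[2] 3,1,1,2
0,0,0,1
3,2,2,1
1,0,1,1
[3] 3,1,1,2
0,0,0,1
3,3,2,1
1,0,1,1
[4] 3,1,1,2
1,1,0,1
0,1,3,1
2,1,1,1
[5] 3,1,1,2
1,1,0,1
0,2,3,1
2,1,1,1

21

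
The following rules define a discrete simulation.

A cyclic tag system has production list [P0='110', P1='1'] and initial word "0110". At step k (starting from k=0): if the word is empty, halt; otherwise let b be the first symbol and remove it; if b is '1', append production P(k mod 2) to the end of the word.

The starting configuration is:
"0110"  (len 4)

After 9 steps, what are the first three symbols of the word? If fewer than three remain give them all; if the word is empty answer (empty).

101

0) "0110"  (len 4)
1) "110"  (len 3)
2) "101"  (len 3)
3) "01110"  (len 5)
4) "1110"  (len 4)
5) "110110"  (len 6)
6) "101101"  (len 6)
7) "01101110"  (len 8)
8) "1101110"  (len 7)
9) "101110110"  (len 9)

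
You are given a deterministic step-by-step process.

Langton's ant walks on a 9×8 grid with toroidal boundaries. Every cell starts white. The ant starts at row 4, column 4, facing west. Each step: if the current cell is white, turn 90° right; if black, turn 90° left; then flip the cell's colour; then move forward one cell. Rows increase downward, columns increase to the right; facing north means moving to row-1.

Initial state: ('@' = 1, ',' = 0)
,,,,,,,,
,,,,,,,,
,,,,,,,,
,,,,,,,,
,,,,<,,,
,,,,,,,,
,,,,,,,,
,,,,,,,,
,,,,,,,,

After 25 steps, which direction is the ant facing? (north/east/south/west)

north

gen 0: ,,,,,,,,
,,,,,,,,
,,,,,,,,
,,,,,,,,
,,,,<,,,
,,,,,,,,
,,,,,,,,
,,,,,,,,
,,,,,,,,
gen 1: ,,,,,,,,
,,,,,,,,
,,,,,,,,
,,,,^,,,
,,,,@,,,
,,,,,,,,
,,,,,,,,
,,,,,,,,
,,,,,,,,
gen 2: ,,,,,,,,
,,,,,,,,
,,,,,,,,
,,,,@>,,
,,,,@,,,
,,,,,,,,
,,,,,,,,
,,,,,,,,
,,,,,,,,
gen 3: ,,,,,,,,
,,,,,,,,
,,,,,,,,
,,,,@@,,
,,,,@v,,
,,,,,,,,
,,,,,,,,
,,,,,,,,
,,,,,,,,
gen 4: ,,,,,,,,
,,,,,,,,
,,,,,,,,
,,,,@@,,
,,,,<@,,
,,,,,,,,
,,,,,,,,
,,,,,,,,
,,,,,,,,
gen 5: ,,,,,,,,
,,,,,,,,
,,,,,,,,
,,,,@@,,
,,,,,@,,
,,,,v,,,
,,,,,,,,
,,,,,,,,
,,,,,,,,
gen 6: ,,,,,,,,
,,,,,,,,
,,,,,,,,
,,,,@@,,
,,,,,@,,
,,,<@,,,
,,,,,,,,
,,,,,,,,
,,,,,,,,
gen 7: ,,,,,,,,
,,,,,,,,
,,,,,,,,
,,,,@@,,
,,,^,@,,
,,,@@,,,
,,,,,,,,
,,,,,,,,
,,,,,,,,
gen 8: ,,,,,,,,
,,,,,,,,
,,,,,,,,
,,,,@@,,
,,,@>@,,
,,,@@,,,
,,,,,,,,
,,,,,,,,
,,,,,,,,
gen 9: ,,,,,,,,
,,,,,,,,
,,,,,,,,
,,,,@@,,
,,,@@@,,
,,,@v,,,
,,,,,,,,
,,,,,,,,
,,,,,,,,
gen 10: ,,,,,,,,
,,,,,,,,
,,,,,,,,
,,,,@@,,
,,,@@@,,
,,,@,>,,
,,,,,,,,
,,,,,,,,
,,,,,,,,
gen 11: ,,,,,,,,
,,,,,,,,
,,,,,,,,
,,,,@@,,
,,,@@@,,
,,,@,@,,
,,,,,v,,
,,,,,,,,
,,,,,,,,
gen 12: ,,,,,,,,
,,,,,,,,
,,,,,,,,
,,,,@@,,
,,,@@@,,
,,,@,@,,
,,,,<@,,
,,,,,,,,
,,,,,,,,
gen 13: ,,,,,,,,
,,,,,,,,
,,,,,,,,
,,,,@@,,
,,,@@@,,
,,,@^@,,
,,,,@@,,
,,,,,,,,
,,,,,,,,
gen 14: ,,,,,,,,
,,,,,,,,
,,,,,,,,
,,,,@@,,
,,,@@@,,
,,,@@>,,
,,,,@@,,
,,,,,,,,
,,,,,,,,
gen 15: ,,,,,,,,
,,,,,,,,
,,,,,,,,
,,,,@@,,
,,,@@^,,
,,,@@,,,
,,,,@@,,
,,,,,,,,
,,,,,,,,
gen 16: ,,,,,,,,
,,,,,,,,
,,,,,,,,
,,,,@@,,
,,,@<,,,
,,,@@,,,
,,,,@@,,
,,,,,,,,
,,,,,,,,
gen 17: ,,,,,,,,
,,,,,,,,
,,,,,,,,
,,,,@@,,
,,,@,,,,
,,,@v,,,
,,,,@@,,
,,,,,,,,
,,,,,,,,
gen 18: ,,,,,,,,
,,,,,,,,
,,,,,,,,
,,,,@@,,
,,,@,,,,
,,,@,>,,
,,,,@@,,
,,,,,,,,
,,,,,,,,
gen 19: ,,,,,,,,
,,,,,,,,
,,,,,,,,
,,,,@@,,
,,,@,,,,
,,,@,@,,
,,,,@v,,
,,,,,,,,
,,,,,,,,
gen 20: ,,,,,,,,
,,,,,,,,
,,,,,,,,
,,,,@@,,
,,,@,,,,
,,,@,@,,
,,,,@,>,
,,,,,,,,
,,,,,,,,
gen 21: ,,,,,,,,
,,,,,,,,
,,,,,,,,
,,,,@@,,
,,,@,,,,
,,,@,@,,
,,,,@,@,
,,,,,,v,
,,,,,,,,
gen 22: ,,,,,,,,
,,,,,,,,
,,,,,,,,
,,,,@@,,
,,,@,,,,
,,,@,@,,
,,,,@,@,
,,,,,<@,
,,,,,,,,
gen 23: ,,,,,,,,
,,,,,,,,
,,,,,,,,
,,,,@@,,
,,,@,,,,
,,,@,@,,
,,,,@^@,
,,,,,@@,
,,,,,,,,
gen 24: ,,,,,,,,
,,,,,,,,
,,,,,,,,
,,,,@@,,
,,,@,,,,
,,,@,@,,
,,,,@@>,
,,,,,@@,
,,,,,,,,
gen 25: ,,,,,,,,
,,,,,,,,
,,,,,,,,
,,,,@@,,
,,,@,,,,
,,,@,@^,
,,,,@@,,
,,,,,@@,
,,,,,,,,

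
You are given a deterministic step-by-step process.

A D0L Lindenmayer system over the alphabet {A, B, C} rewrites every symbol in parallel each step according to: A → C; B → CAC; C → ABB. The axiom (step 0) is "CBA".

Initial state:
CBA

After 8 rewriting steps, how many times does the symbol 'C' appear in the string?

1264

0) CBA
1) ABBCACC
2) CCACCACABBCABBABB
3) ABBABBCABBABBCABBCCACCACABBCCACCACCCACCAC
4) CCACCACCCACCACABBCCACCACCCACCACABBCCACCACABBABBCABBABBCABBCCACCACABBABBCABBABBCABBABBABBCABBABBCABB
5) ABBABBCABBABBCABBABBABBCABBABBCABBCCACCACABBABBCABBABBCABB…CCACCACABBCCACCACCCACCACCCACCACABBCCACCACCCACCACABBCCACCAC  (len 239)
6) CCACCACCCACCACABBCCACCACCCACCACABBCCACCACCCACCACCCACCACABB…ABBABBCABBABBCABBABBABBCABBABBCABBCCACCACABBABBCABBABBCABB  (len 577)
7) ABBABBCABBABBCABBABBABBCABBABBCABBCCACCACABBABBCABBABBCABB…ABBABBCABBABBCABBCCACCACCCACCACABBCCACCACCCACCACABBCCACCAC  (len 1393)
8) CCACCACCCACCACABBCCACCACCCACCACABBCCACCACCCACCACCCACCACABB…ABBABBCABBABBCABBABBABBCABBABBCABBCCACCACABBABBCABBABBCABB  (len 3363)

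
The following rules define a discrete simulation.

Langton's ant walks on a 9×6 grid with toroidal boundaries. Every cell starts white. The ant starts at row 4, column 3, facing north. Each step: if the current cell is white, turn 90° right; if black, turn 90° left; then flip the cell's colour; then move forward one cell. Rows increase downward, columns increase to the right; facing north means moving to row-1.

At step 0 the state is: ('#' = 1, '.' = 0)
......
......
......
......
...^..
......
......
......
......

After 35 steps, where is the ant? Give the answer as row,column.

k=0  ......
......
......
......
...^..
......
......
......
......
k=1  ......
......
......
......
...#>.
......
......
......
......
k=2  ......
......
......
......
...##.
....v.
......
......
......
k=3  ......
......
......
......
...##.
...<#.
......
......
......
k=4  ......
......
......
......
...^#.
...##.
......
......
......
k=5  ......
......
......
......
..<.#.
...##.
......
......
......
k=6  ......
......
......
..^...
..#.#.
...##.
......
......
......
k=7  ......
......
......
..#>..
..#.#.
...##.
......
......
......
k=8  ......
......
......
..##..
..#v#.
...##.
......
......
......
k=9  ......
......
......
..##..
..<##.
...##.
......
......
......
k=10  ......
......
......
..##..
...##.
..v##.
......
......
......
k=11  ......
......
......
..##..
...##.
.<###.
......
......
......
k=12  ......
......
......
..##..
.^.##.
.####.
......
......
......
k=13  ......
......
......
..##..
.#>##.
.####.
......
......
......
k=14  ......
......
......
..##..
.####.
.#v##.
......
......
......
k=15  ......
......
......
..##..
.####.
.#.>#.
......
......
......
k=16  ......
......
......
..##..
.##^#.
.#..#.
......
......
......
k=17  ......
......
......
..##..
.#<.#.
.#..#.
......
......
......
k=18  ......
......
......
..##..
.#..#.
.#v.#.
......
......
......
k=19  ......
......
......
..##..
.#..#.
.<#.#.
......
......
......
k=20  ......
......
......
..##..
.#..#.
..#.#.
.v....
......
......
k=21  ......
......
......
..##..
.#..#.
..#.#.
<#....
......
......
k=22  ......
......
......
..##..
.#..#.
^.#.#.
##....
......
......
k=23  ......
......
......
..##..
.#..#.
#>#.#.
##....
......
......
k=24  ......
......
......
..##..
.#..#.
###.#.
#v....
......
......
k=25  ......
......
......
..##..
.#..#.
###.#.
#.>...
......
......
k=26  ......
......
......
..##..
.#..#.
###.#.
#.#...
..v...
......
k=27  ......
......
......
..##..
.#..#.
###.#.
#.#...
.<#...
......
k=28  ......
......
......
..##..
.#..#.
###.#.
#^#...
.##...
......
k=29  ......
......
......
..##..
.#..#.
###.#.
##>...
.##...
......
k=30  ......
......
......
..##..
.#..#.
##^.#.
##....
.##...
......
k=31  ......
......
......
..##..
.#..#.
#<..#.
##....
.##...
......
k=32  ......
......
......
..##..
.#..#.
#...#.
#v....
.##...
......
k=33  ......
......
......
..##..
.#..#.
#...#.
#.>...
.##...
......
k=34  ......
......
......
..##..
.#..#.
#...#.
#.#...
.#v...
......
k=35  ......
......
......
..##..
.#..#.
#...#.
#.#...
.#.>..
......

7,3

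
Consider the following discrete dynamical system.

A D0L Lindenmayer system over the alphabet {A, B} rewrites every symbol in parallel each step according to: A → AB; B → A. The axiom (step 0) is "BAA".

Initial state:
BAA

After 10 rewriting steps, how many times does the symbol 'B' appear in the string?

gen 0: BAA
gen 1: AABAB
gen 2: ABABAABA
gen 3: ABAABAABABAAB
gen 4: ABAABABAABABAABAABABA
gen 5: ABAABABAABAABABAABAABABAABABAABAAB
gen 6: ABAABABAABAABABAABABAABAABABAABABAABAABABAABAABABAABABA
gen 7: ABAABABAABAABABAABABAABAABABAABAABABAABABAABAABABAABAABABAABABAABAABABAABABAABAABABAABAAB
gen 8: ABAABABAABAABABAABABAABAABABAABAABABAABABAABAABABAABABAABA…ABAABAABABAABAABABAABABAABAABABAABAABABAABABAABAABABAABABA  (len 144)
gen 9: ABAABABAABAABABAABABAABAABABAABAABABAABABAABAABABAABABAABA…AABABAABABAABAABABAABABAABAABABAABAABABAABABAABAABABAABAAB  (len 233)
gen 10: ABAABABAABAABABAABABAABAABABAABAABABAABABAABAABABAABABAABA…AABABAABABAABAABABAABABAABAABABAABAABABAABABAABAABABAABABA  (len 377)

144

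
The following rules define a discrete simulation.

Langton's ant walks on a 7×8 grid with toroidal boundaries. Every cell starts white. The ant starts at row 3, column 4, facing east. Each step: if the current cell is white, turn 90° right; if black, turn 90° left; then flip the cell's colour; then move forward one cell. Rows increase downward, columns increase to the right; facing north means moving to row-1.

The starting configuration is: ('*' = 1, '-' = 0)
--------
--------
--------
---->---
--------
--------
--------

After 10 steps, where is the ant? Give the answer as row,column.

2,3

[0] --------
--------
--------
---->---
--------
--------
--------
[1] --------
--------
--------
----*---
----v---
--------
--------
[2] --------
--------
--------
----*---
---<*---
--------
--------
[3] --------
--------
--------
---^*---
---**---
--------
--------
[4] --------
--------
--------
---*>---
---**---
--------
--------
[5] --------
--------
----^---
---*----
---**---
--------
--------
[6] --------
--------
----*>--
---*----
---**---
--------
--------
[7] --------
--------
----**--
---*-v--
---**---
--------
--------
[8] --------
--------
----**--
---*<*--
---**---
--------
--------
[9] --------
--------
----^*--
---***--
---**---
--------
--------
[10] --------
--------
---<-*--
---***--
---**---
--------
--------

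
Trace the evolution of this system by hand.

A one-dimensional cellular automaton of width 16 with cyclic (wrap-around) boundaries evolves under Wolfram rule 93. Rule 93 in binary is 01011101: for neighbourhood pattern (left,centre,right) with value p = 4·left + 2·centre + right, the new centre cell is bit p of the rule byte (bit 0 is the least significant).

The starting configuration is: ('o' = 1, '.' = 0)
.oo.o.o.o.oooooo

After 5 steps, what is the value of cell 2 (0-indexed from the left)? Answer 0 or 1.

k=0  .oo.o.o.o.oooooo
k=1  .oo.o.o.o.o....o
k=2  .oo.o.o.o.oooo.o
k=3  .oo.o.o.o.o..o.o
k=4  .oo.o.o.o.oo.o.o
k=5  .oo.o.o.o.oo.o.o

1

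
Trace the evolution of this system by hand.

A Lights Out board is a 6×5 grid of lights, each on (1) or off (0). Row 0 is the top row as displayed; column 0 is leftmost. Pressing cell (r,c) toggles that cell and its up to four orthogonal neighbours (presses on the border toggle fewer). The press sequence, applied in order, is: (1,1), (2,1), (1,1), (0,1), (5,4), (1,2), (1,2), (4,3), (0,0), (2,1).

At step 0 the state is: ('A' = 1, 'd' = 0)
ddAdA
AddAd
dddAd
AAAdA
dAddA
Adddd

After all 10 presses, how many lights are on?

t=0: ddAdA
AddAd
dddAd
AAAdA
dAddA
Adddd
t=1: dAAdA
dAAAd
dAdAd
AAAdA
dAddA
Adddd
t=2: dAAdA
ddAAd
AdAAd
AdAdA
dAddA
Adddd
t=3: ddAdA
AAdAd
AAAAd
AdAdA
dAddA
Adddd
t=4: AAddA
AddAd
AAAAd
AdAdA
dAddA
Adddd
t=5: AAddA
AddAd
AAAAd
AdAdA
dAddd
AddAA
t=6: AAAdA
AAAdd
AAdAd
AdAdA
dAddd
AddAA
t=7: AAddA
AddAd
AAAAd
AdAdA
dAddd
AddAA
t=8: AAddA
AddAd
AAAAd
AdAAA
dAAAA
AdddA
t=9: ddddA
dddAd
AAAAd
AdAAA
dAAAA
AdddA
t=10: ddddA
dAdAd
dddAd
AAAAA
dAAAA
AdddA

15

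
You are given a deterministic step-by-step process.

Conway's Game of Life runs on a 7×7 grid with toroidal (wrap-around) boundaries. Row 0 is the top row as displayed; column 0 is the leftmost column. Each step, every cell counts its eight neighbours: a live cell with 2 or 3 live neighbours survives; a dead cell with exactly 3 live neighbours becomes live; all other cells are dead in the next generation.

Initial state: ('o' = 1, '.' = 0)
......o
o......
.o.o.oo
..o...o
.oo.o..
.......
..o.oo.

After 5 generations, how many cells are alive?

18

0) ......o
o......
.o.o.oo
..o...o
.oo.o..
.......
..o.oo.
1) .....oo
o....o.
.oo..oo
....o.o
.ooo...
.oo.oo.
.....o.
2) ....oo.
oo..o..
.o..o..
....o.o
oo.....
.o..oo.
.......
3) ....oo.
oo.oo..
.o.oo..
.o...o.
oo..o.o
oo.....
.......
4) ...ooo.
oo.....
.o.o.o.
.o.o.oo
..o..oo
.o....o
.......
5) ....o..
oo.o.oo
.o...o.
.o.o...
.oo.o..
o....oo
....oo.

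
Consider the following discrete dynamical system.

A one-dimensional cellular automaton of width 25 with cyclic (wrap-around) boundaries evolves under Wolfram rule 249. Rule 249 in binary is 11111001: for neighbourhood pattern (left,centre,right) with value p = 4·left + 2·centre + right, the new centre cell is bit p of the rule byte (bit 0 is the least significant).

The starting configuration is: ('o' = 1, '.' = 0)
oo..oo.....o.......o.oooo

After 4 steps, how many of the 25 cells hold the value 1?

25

step 0: oo..oo.....o.......o.oooo
step 1: ooo.oooooo..oooooo..ooooo
step 2: ooooooooooo.ooooooo.ooooo
step 3: ooooooooooooooooooooooooo
step 4: ooooooooooooooooooooooooo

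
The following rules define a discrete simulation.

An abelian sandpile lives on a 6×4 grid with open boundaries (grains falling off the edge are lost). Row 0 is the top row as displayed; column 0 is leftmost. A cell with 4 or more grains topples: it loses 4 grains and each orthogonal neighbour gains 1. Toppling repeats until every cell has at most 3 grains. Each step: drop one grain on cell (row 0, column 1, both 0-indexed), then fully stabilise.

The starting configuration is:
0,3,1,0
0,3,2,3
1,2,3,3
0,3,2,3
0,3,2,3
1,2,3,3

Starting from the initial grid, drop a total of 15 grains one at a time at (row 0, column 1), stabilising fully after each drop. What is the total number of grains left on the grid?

45

[0] 0,3,1,0
0,3,2,3
1,2,3,3
0,3,2,3
0,3,2,3
1,2,3,3
[1] 1,1,2,0
1,0,3,3
1,3,3,3
0,3,2,3
0,3,2,3
1,2,3,3
[2] 1,2,2,0
1,0,3,3
1,3,3,3
0,3,2,3
0,3,2,3
1,2,3,3
[3] 1,3,2,0
1,0,3,3
1,3,3,3
0,3,2,3
0,3,2,3
1,2,3,3
[4] 2,0,3,0
1,1,3,3
1,3,3,3
0,3,2,3
0,3,2,3
1,2,3,3
[5] 2,1,3,0
1,1,3,3
1,3,3,3
0,3,2,3
0,3,2,3
1,2,3,3
[6] 2,2,3,0
1,1,3,3
1,3,3,3
0,3,2,3
0,3,2,3
1,2,3,3
[7] 2,3,3,0
1,1,3,3
1,3,3,3
0,3,2,3
0,3,2,3
1,2,3,3
[8] 3,2,1,2
2,0,3,1
2,2,3,2
1,2,2,2
1,2,2,2
2,0,2,1
[9] 3,3,1,2
2,0,3,1
2,2,3,2
1,2,2,2
1,2,2,2
2,0,2,1
[10] 0,1,2,2
3,1,3,1
2,2,3,2
1,2,2,2
1,2,2,2
2,0,2,1
[11] 0,2,2,2
3,1,3,1
2,2,3,2
1,2,2,2
1,2,2,2
2,0,2,1
[12] 0,3,2,2
3,1,3,1
2,2,3,2
1,2,2,2
1,2,2,2
2,0,2,1
[13] 1,0,3,2
3,2,3,1
2,2,3,2
1,2,2,2
1,2,2,2
2,0,2,1
[14] 1,1,3,2
3,2,3,1
2,2,3,2
1,2,2,2
1,2,2,2
2,0,2,1
[15] 1,2,3,2
3,2,3,1
2,2,3,2
1,2,2,2
1,2,2,2
2,0,2,1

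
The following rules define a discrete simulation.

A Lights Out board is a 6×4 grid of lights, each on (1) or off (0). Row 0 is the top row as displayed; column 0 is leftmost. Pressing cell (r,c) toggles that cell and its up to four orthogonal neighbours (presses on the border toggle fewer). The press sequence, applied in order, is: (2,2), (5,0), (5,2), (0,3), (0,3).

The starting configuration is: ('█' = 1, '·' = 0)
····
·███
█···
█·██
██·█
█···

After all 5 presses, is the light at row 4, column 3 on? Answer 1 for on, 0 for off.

1

0) ····
·███
█···
█·██
██·█
█···
1) ····
·█·█
████
█··█
██·█
█···
2) ····
·█·█
████
█··█
·█·█
·█··
3) ····
·█·█
████
█··█
·███
··██
4) ··██
·█··
████
█··█
·███
··██
5) ····
·█·█
████
█··█
·███
··██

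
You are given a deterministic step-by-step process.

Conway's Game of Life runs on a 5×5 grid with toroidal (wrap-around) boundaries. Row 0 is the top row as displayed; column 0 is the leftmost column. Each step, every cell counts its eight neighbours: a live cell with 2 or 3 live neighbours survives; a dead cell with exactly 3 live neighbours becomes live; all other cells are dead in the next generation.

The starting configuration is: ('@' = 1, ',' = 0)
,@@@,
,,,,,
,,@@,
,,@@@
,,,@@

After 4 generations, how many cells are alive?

[0] ,@@@,
,,,,,
,,@@,
,,@@@
,,,@@
[1] ,,@@@
,@,,,
,,@,@
,,,,,
@@,,,
[2] ,,@@@
@@,,@
,,,,,
@@,,,
@@@@@
[3] ,,,,,
@@@,@
,,,,@
,,,@,
,,,,,
[4] @@,,,
@@,@@
,@@,@
,,,,,
,,,,,

9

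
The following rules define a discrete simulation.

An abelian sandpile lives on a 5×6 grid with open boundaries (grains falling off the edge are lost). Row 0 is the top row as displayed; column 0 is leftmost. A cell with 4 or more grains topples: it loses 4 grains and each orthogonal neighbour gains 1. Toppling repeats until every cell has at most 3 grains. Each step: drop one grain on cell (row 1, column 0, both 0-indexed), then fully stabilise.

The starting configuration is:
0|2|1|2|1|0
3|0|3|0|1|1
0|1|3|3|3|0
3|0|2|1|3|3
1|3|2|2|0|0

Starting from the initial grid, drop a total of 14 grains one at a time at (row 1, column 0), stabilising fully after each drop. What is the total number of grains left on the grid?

k=0  0|2|1|2|1|0
3|0|3|0|1|1
0|1|3|3|3|0
3|0|2|1|3|3
1|3|2|2|0|0
k=1  1|2|1|2|1|0
0|1|3|0|1|1
1|1|3|3|3|0
3|0|2|1|3|3
1|3|2|2|0|0
k=2  1|2|1|2|1|0
1|1|3|0|1|1
1|1|3|3|3|0
3|0|2|1|3|3
1|3|2|2|0|0
k=3  1|2|1|2|1|0
2|1|3|0|1|1
1|1|3|3|3|0
3|0|2|1|3|3
1|3|2|2|0|0
k=4  1|2|1|2|1|0
3|1|3|0|1|1
1|1|3|3|3|0
3|0|2|1|3|3
1|3|2|2|0|0
k=5  2|2|1|2|1|0
0|2|3|0|1|1
2|1|3|3|3|0
3|0|2|1|3|3
1|3|2|2|0|0
k=6  2|2|1|2|1|0
1|2|3|0|1|1
2|1|3|3|3|0
3|0|2|1|3|3
1|3|2|2|0|0
k=7  2|2|1|2|1|0
2|2|3|0|1|1
2|1|3|3|3|0
3|0|2|1|3|3
1|3|2|2|0|0
k=8  2|2|1|2|1|0
3|2|3|0|1|1
2|1|3|3|3|0
3|0|2|1|3|3
1|3|2|2|0|0
k=9  3|2|1|2|1|0
0|3|3|0|1|1
3|1|3|3|3|0
3|0|2|1|3|3
1|3|2|2|0|0
k=10  3|2|1|2|1|0
1|3|3|0|1|1
3|1|3|3|3|0
3|0|2|1|3|3
1|3|2|2|0|0
k=11  3|2|1|2|1|0
2|3|3|0|1|1
3|1|3|3|3|0
3|0|2|1|3|3
1|3|2|2|0|0
k=12  3|2|1|2|1|0
3|3|3|0|1|1
3|1|3|3|3|0
3|0|2|1|3|3
1|3|2|2|0|0
k=13  1|0|3|2|1|0
3|3|1|2|2|1
2|0|2|1|1|2
0|2|3|3|1|0
2|3|2|2|1|1
k=14  2|1|3|2|1|0
1|0|2|2|2|1
3|1|2|1|1|2
0|2|3|3|1|0
2|3|2|2|1|1

47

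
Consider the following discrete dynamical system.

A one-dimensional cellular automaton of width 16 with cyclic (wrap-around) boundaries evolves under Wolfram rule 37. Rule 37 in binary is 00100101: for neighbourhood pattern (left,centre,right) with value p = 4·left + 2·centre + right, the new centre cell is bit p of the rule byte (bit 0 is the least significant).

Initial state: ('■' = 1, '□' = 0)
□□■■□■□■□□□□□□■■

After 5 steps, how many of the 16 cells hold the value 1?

t=0: □□■■□■□■□□□□□□■■
t=1: □□□□■■■■□■■■■□□□
t=2: ■■■□□□□□■□□□□□■■
t=3: □□□□■■■□■□■■■□□□
t=4: ■■■□□□□■■■□□□□■■
t=5: □□□□■■□□□□□■■□□□

4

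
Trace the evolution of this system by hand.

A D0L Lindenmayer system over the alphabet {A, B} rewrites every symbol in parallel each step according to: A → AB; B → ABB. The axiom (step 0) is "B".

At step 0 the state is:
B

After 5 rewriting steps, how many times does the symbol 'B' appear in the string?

[0] B
[1] ABB
[2] ABABBABB
[3] ABABBABABBABBABABBABB
[4] ABABBABABBABBABABBABABBABBABABBABBABABBABABBABBABABBABB
[5] ABABBABABBABBABABBABABBABBABABBABBABABBABABBABBABABBABABBA…ABBABABBABABBABBABABBABABBABBABABBABBABABBABABBABBABABBABB  (len 144)

89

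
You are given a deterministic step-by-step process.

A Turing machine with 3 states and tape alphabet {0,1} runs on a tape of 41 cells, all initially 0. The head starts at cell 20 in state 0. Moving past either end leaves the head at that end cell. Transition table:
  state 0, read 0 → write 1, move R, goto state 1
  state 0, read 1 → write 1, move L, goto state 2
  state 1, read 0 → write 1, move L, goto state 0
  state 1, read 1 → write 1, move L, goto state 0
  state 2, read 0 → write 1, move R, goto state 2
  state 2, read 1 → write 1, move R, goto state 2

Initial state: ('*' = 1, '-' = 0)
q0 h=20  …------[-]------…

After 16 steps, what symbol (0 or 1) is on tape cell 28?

1

step 0: q0 h=20  …------[-]------…
step 1: q1 h=21  …-----*[-]------…
step 2: q0 h=20  …------[*]*-----…
step 3: q2 h=19  …------[-]**----…
step 4: q2 h=20  …-----*[*]*-----…
step 5: q2 h=21  …----**[*]------…
step 6: q2 h=22  …---***[-]------…
step 7: q2 h=23  …--****[-]------…
step 8: q2 h=24  …-*****[-]------…
step 9: q2 h=25  …******[-]------…
step 10: q2 h=26  …******[-]------…
step 11: q2 h=27  …******[-]------…
step 12: q2 h=28  …******[-]------…
step 13: q2 h=29  …******[-]------…
step 14: q2 h=30  …******[-]------…
step 15: q2 h=31  …******[-]------…
step 16: q2 h=32  …******[-]------…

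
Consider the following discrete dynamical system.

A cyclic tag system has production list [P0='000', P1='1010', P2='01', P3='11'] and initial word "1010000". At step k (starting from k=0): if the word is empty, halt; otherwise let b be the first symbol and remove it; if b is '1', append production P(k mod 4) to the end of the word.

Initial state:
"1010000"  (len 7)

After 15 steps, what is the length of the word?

6

step 0: "1010000"  (len 7)
step 1: "010000000"  (len 9)
step 2: "10000000"  (len 8)
step 3: "000000001"  (len 9)
step 4: "00000001"  (len 8)
step 5: "0000001"  (len 7)
step 6: "000001"  (len 6)
step 7: "00001"  (len 5)
step 8: "0001"  (len 4)
step 9: "001"  (len 3)
step 10: "01"  (len 2)
step 11: "1"  (len 1)
step 12: "11"  (len 2)
step 13: "1000"  (len 4)
step 14: "0001010"  (len 7)
step 15: "001010"  (len 6)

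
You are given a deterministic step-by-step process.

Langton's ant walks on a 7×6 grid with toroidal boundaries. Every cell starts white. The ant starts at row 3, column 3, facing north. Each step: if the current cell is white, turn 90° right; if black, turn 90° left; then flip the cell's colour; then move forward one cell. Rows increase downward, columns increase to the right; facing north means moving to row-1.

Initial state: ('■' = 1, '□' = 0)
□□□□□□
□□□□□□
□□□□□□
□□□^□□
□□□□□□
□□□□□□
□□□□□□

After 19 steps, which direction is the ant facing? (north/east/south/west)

t=0: □□□□□□
□□□□□□
□□□□□□
□□□^□□
□□□□□□
□□□□□□
□□□□□□
t=1: □□□□□□
□□□□□□
□□□□□□
□□□■>□
□□□□□□
□□□□□□
□□□□□□
t=2: □□□□□□
□□□□□□
□□□□□□
□□□■■□
□□□□v□
□□□□□□
□□□□□□
t=3: □□□□□□
□□□□□□
□□□□□□
□□□■■□
□□□<■□
□□□□□□
□□□□□□
t=4: □□□□□□
□□□□□□
□□□□□□
□□□^■□
□□□■■□
□□□□□□
□□□□□□
t=5: □□□□□□
□□□□□□
□□□□□□
□□<□■□
□□□■■□
□□□□□□
□□□□□□
t=6: □□□□□□
□□□□□□
□□^□□□
□□■□■□
□□□■■□
□□□□□□
□□□□□□
t=7: □□□□□□
□□□□□□
□□■>□□
□□■□■□
□□□■■□
□□□□□□
□□□□□□
t=8: □□□□□□
□□□□□□
□□■■□□
□□■v■□
□□□■■□
□□□□□□
□□□□□□
t=9: □□□□□□
□□□□□□
□□■■□□
□□<■■□
□□□■■□
□□□□□□
□□□□□□
t=10: □□□□□□
□□□□□□
□□■■□□
□□□■■□
□□v■■□
□□□□□□
□□□□□□
t=11: □□□□□□
□□□□□□
□□■■□□
□□□■■□
□<■■■□
□□□□□□
□□□□□□
t=12: □□□□□□
□□□□□□
□□■■□□
□^□■■□
□■■■■□
□□□□□□
□□□□□□
t=13: □□□□□□
□□□□□□
□□■■□□
□■>■■□
□■■■■□
□□□□□□
□□□□□□
t=14: □□□□□□
□□□□□□
□□■■□□
□■■■■□
□■v■■□
□□□□□□
□□□□□□
t=15: □□□□□□
□□□□□□
□□■■□□
□■■■■□
□■□>■□
□□□□□□
□□□□□□
t=16: □□□□□□
□□□□□□
□□■■□□
□■■^■□
□■□□■□
□□□□□□
□□□□□□
t=17: □□□□□□
□□□□□□
□□■■□□
□■<□■□
□■□□■□
□□□□□□
□□□□□□
t=18: □□□□□□
□□□□□□
□□■■□□
□■□□■□
□■v□■□
□□□□□□
□□□□□□
t=19: □□□□□□
□□□□□□
□□■■□□
□■□□■□
□<■□■□
□□□□□□
□□□□□□

west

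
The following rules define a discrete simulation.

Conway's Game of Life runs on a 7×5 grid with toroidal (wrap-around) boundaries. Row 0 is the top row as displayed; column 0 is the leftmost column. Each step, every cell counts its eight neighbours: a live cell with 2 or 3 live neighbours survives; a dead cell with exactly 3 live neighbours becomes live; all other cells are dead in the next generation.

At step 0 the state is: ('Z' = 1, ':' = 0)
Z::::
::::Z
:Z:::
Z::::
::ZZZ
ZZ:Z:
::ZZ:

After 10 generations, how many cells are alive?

4

0) Z::::
::::Z
:Z:::
Z::::
::ZZZ
ZZ:Z:
::ZZ:
1) :::ZZ
Z::::
Z::::
ZZZZZ
::ZZ:
ZZ:::
Z:ZZ:
2) ZZZZ:
Z::::
::ZZ:
Z::::
:::::
Z::::
Z:ZZ:
3) Z::Z:
Z::::
:Z::Z
:::::
:::::
:Z::Z
Z::Z:
4) ZZ:::
ZZ:::
Z::::
:::::
:::::
Z:::Z
ZZZZ:
5) :::::
::::Z
ZZ:::
:::::
:::::
Z:ZZZ
::ZZ:
6) :::Z:
Z::::
Z::::
:::::
:::ZZ
:ZZ:Z
:ZZ::
7) :ZZ::
::::Z
:::::
::::Z
Z:ZZZ
:Z::Z
ZZ:::
8) :ZZ::
:::::
:::::
Z:::Z
:ZZ::
:::::
:::::
9) :::::
:::::
:::::
ZZ:::
ZZ:::
:::::
:::::
10) :::::
:::::
:::::
ZZ:::
ZZ:::
:::::
:::::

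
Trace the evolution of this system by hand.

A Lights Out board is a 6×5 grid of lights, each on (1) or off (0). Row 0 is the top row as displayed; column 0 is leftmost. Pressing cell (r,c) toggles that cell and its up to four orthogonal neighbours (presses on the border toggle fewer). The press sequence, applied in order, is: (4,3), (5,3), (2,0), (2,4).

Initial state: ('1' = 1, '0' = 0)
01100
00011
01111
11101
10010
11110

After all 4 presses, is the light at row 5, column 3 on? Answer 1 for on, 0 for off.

gen 0: 01100
00011
01111
11101
10010
11110
gen 1: 01100
00011
01111
11111
10101
11100
gen 2: 01100
00011
01111
11111
10111
11011
gen 3: 01100
10011
10111
01111
10111
11011
gen 4: 01100
10010
10100
01110
10111
11011

1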